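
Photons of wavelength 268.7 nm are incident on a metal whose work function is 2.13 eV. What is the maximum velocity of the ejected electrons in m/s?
9.3481e+05 m/s

First, find the maximum kinetic energy:
E_photon = hc/λ = 4.6142 eV
KE_max = E_photon - φ = 4.6142 - 2.13 = 2.4842 eV

Convert to Joules: KE_max = 2.4842 × 1.602×10⁻¹⁹ J = 3.9802e-19 J

Then use KE = ½mv² to find velocity:
v = √(2·KE/m) = √(2 × 3.9802e-19 J / 9.109e-31 kg)
v = 9.3481e+05 m/s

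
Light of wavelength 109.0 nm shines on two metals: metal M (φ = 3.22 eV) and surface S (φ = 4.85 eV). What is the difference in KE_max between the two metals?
1.6300 eV

Using KE_max = hc/λ - φ for each metal:

Photon energy: E = hc/λ = 11.3747 eV

For metal M (φ₁ = 3.22 eV):
KE₁ = E - φ₁ = 11.3747 - 3.22 = 8.1547 eV

For surface S (φ₂ = 4.85 eV):
KE₂ = E - φ₂ = 11.3747 - 4.85 = 6.5247 eV

Difference:
ΔKE = KE₁ - KE₂ = 8.1547 - 6.5247 = 1.6300 eV

Note: The difference equals the difference in work functions: 4.85 - 3.22 = 1.63 eV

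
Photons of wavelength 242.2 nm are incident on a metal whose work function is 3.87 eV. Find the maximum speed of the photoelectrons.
6.6286e+05 m/s

First, find the maximum kinetic energy:
E_photon = hc/λ = 5.1191 eV
KE_max = E_photon - φ = 5.1191 - 3.87 = 1.2491 eV

Convert to Joules: KE_max = 1.2491 × 1.602×10⁻¹⁹ J = 2.0013e-19 J

Then use KE = ½mv² to find velocity:
v = √(2·KE/m) = √(2 × 2.0013e-19 J / 9.109e-31 kg)
v = 6.6286e+05 m/s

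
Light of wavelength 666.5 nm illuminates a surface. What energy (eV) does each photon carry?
1.8602 eV

Using E = hf = hc/λ:

E = hc/λ = (6.626×10⁻³⁴ J·s)(3×10⁸ m/s) / (666.5×10⁻⁹ m)
E = 1.8602 eV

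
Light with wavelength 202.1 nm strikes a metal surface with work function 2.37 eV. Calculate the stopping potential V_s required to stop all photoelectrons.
3.7648 V

The stopping potential V_s satisfies: eV_s = KE_max

First, find KE_max using Einstein's equation:
E_photon = hc/λ = 6.1348 eV
KE_max = E_photon - φ = 6.1348 - 2.37 = 3.7648 eV

Since eV_s = KE_max:
V_s = KE_max/e = 3.7648 V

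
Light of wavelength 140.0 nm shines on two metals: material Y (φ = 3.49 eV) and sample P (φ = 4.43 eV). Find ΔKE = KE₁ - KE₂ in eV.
0.9400 eV

Using KE_max = hc/λ - φ for each metal:

Photon energy: E = hc/λ = 8.8560 eV

For material Y (φ₁ = 3.49 eV):
KE₁ = E - φ₁ = 8.8560 - 3.49 = 5.3660 eV

For sample P (φ₂ = 4.43 eV):
KE₂ = E - φ₂ = 8.8560 - 4.43 = 4.4260 eV

Difference:
ΔKE = KE₁ - KE₂ = 5.3660 - 4.4260 = 0.9400 eV

Note: The difference equals the difference in work functions: 4.43 - 3.49 = 0.94 eV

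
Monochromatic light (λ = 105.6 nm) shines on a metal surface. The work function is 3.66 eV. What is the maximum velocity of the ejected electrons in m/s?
1.6860e+06 m/s

First, find the maximum kinetic energy:
E_photon = hc/λ = 11.7409 eV
KE_max = E_photon - φ = 11.7409 - 3.66 = 8.0809 eV

Convert to Joules: KE_max = 8.0809 × 1.602×10⁻¹⁹ J = 1.2947e-18 J

Then use KE = ½mv² to find velocity:
v = √(2·KE/m) = √(2 × 1.2947e-18 J / 9.109e-31 kg)
v = 1.6860e+06 m/s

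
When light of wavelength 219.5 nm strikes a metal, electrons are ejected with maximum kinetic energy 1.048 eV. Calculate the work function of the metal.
4.60 eV

From Einstein's photoelectric equation: KE_max = hf - φ = hc/λ - φ

Rearranging for φ:
φ = hc/λ - KE_max

Calculate photon energy:
E_photon = hc/λ = 5.6485 eV

Therefore:
φ = 5.6485 - 1.048 = 4.60 eV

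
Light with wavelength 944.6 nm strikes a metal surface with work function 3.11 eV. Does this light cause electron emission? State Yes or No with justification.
No

For photoemission, the photon energy must exceed the work function.

Photon energy: E = hc/λ = 1.3126 eV
Work function: φ = 3.11 eV

Since E_photon (1.3126 eV) < φ (3.11 eV), photoemission will NOT occur.
The threshold wavelength is λ₀ = hc/φ = 398.7 nm.
Since 944.6 nm > 398.7 nm, the photons lack sufficient energy.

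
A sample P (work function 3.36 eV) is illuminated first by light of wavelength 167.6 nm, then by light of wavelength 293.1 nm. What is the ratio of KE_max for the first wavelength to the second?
4.6404

Using Einstein's equation: KE_max = hc/λ - φ

For λ₁ = 167.6 nm:
E₁ = hc/λ₁ = 7.3976 eV
KE₁ = E₁ - φ = 7.3976 - 3.36 = 4.0376 eV

For λ₂ = 293.1 nm:
E₂ = hc/λ₂ = 4.2301 eV
KE₂ = E₂ - φ = 4.2301 - 3.36 = 0.8701 eV

Ratio: KE₁/KE₂ = 4.0376/0.8701 = 4.6404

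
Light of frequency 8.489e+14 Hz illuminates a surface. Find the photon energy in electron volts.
3.5108 eV

Using E = hf:

E = hf = (6.626×10⁻³⁴ J·s)(8.489e+14 Hz)
E = 3.5108 eV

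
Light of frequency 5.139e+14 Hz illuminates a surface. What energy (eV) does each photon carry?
2.1253 eV

Using E = hf:

E = hf = (6.626×10⁻³⁴ J·s)(5.139e+14 Hz)
E = 2.1253 eV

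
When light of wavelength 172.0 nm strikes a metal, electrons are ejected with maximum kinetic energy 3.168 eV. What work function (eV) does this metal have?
4.04 eV

From Einstein's photoelectric equation: KE_max = hf - φ = hc/λ - φ

Rearranging for φ:
φ = hc/λ - KE_max

Calculate photon energy:
E_photon = hc/λ = 7.2084 eV

Therefore:
φ = 7.2084 - 3.168 = 4.04 eV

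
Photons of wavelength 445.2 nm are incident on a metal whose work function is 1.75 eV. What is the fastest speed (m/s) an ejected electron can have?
6.0336e+05 m/s

First, find the maximum kinetic energy:
E_photon = hc/λ = 2.7849 eV
KE_max = E_photon - φ = 2.7849 - 1.75 = 1.0349 eV

Convert to Joules: KE_max = 1.0349 × 1.602×10⁻¹⁹ J = 1.6581e-19 J

Then use KE = ½mv² to find velocity:
v = √(2·KE/m) = √(2 × 1.6581e-19 J / 9.109e-31 kg)
v = 6.0336e+05 m/s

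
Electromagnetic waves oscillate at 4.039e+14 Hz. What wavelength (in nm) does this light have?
742.24 nm

Using the wave equation: c = fλ

Solving for wavelength:
λ = c/f = (3×10⁸ m/s) / (4.039e+14 Hz)
λ = 742.24 nm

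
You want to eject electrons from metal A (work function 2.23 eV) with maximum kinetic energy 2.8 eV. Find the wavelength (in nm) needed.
246.49 nm

From Einstein's equation: KE_max = hc/λ - φ

Rearranging for λ:
hc/λ = KE_max + φ
λ = hc/(KE_max + φ)

Required photon energy:
E_photon = KE_max + φ = 2.8 + 2.23 = 5.03 eV

Required wavelength:
λ = hc/E_photon = (6.626×10⁻³⁴)(3×10⁸) / (5.03 × 1.602×10⁻¹⁹)
λ = 246.49 nm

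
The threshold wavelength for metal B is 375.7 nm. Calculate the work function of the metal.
3.30 eV

At the threshold wavelength, photon energy equals work function:
φ = hc/λ₀

Calculating:
φ = (6.626×10⁻³⁴ J·s)(3×10⁸ m/s) / (375.7×10⁻⁹ m)
φ = 3.30 eV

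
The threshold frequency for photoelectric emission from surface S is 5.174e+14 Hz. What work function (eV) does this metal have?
2.14 eV

At the threshold frequency, photon energy equals work function:
φ = hf₀

Calculating:
φ = (6.626×10⁻³⁴ J·s)(5.174e+14 Hz)
φ = 2.14 eV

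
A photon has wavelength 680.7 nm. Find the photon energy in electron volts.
1.8214 eV

Using E = hf = hc/λ:

E = hc/λ = (6.626×10⁻³⁴ J·s)(3×10⁸ m/s) / (680.7×10⁻⁹ m)
E = 1.8214 eV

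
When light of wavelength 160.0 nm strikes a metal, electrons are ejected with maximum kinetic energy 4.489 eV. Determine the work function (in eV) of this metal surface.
3.26 eV

From Einstein's photoelectric equation: KE_max = hf - φ = hc/λ - φ

Rearranging for φ:
φ = hc/λ - KE_max

Calculate photon energy:
E_photon = hc/λ = 7.7490 eV

Therefore:
φ = 7.7490 - 4.489 = 3.26 eV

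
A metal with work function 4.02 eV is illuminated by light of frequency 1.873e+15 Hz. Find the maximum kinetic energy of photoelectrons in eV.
3.7261 eV

Using Einstein's photoelectric equation: KE_max = hf - φ

First, calculate the photon energy:
E_photon = hf = (6.626×10⁻³⁴ J·s)(1.873e+15 Hz)
E_photon = 7.7461 eV

Then, the maximum kinetic energy:
KE_max = E_photon - φ = 7.7461 eV - 4.02 eV = 3.7261 eV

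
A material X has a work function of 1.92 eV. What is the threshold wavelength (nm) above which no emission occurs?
645.75 nm

The threshold wavelength is when the photon energy equals the work function:
hc/λ₀ = φ

Solving for λ₀:
λ₀ = hc/φ = (6.626×10⁻³⁴ J·s)(3×10⁸ m/s) / (1.92 eV × 1.602×10⁻¹⁹ J/eV)
λ₀ = 645.75 nm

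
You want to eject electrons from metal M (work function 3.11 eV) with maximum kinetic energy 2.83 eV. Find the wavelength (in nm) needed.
208.73 nm

From Einstein's equation: KE_max = hc/λ - φ

Rearranging for λ:
hc/λ = KE_max + φ
λ = hc/(KE_max + φ)

Required photon energy:
E_photon = KE_max + φ = 2.83 + 3.11 = 5.94 eV

Required wavelength:
λ = hc/E_photon = (6.626×10⁻³⁴)(3×10⁸) / (5.94 × 1.602×10⁻¹⁹)
λ = 208.73 nm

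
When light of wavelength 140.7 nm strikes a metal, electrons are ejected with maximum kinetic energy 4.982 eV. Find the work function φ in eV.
3.83 eV

From Einstein's photoelectric equation: KE_max = hf - φ = hc/λ - φ

Rearranging for φ:
φ = hc/λ - KE_max

Calculate photon energy:
E_photon = hc/λ = 8.8120 eV

Therefore:
φ = 8.8120 - 4.982 = 3.83 eV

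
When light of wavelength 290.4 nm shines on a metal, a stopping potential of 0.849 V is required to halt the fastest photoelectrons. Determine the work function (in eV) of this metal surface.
3.42 eV

The stopping potential gives the maximum kinetic energy: KE_max = eV_s = 0.849 eV

From Einstein's photoelectric equation: KE_max = hc/λ - φ
Rearranging: φ = hc/λ - KE_max

Calculate photon energy:
E_photon = hc/λ = (6.626×10⁻³⁴ J·s)(3×10⁸ m/s) / (290.4×10⁻⁹ m) = 4.2694 eV

Therefore:
φ = 4.2694 - 0.849 = 3.42 eV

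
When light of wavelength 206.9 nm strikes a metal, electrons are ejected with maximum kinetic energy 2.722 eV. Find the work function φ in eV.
3.27 eV

From Einstein's photoelectric equation: KE_max = hf - φ = hc/λ - φ

Rearranging for φ:
φ = hc/λ - KE_max

Calculate photon energy:
E_photon = hc/λ = 5.9925 eV

Therefore:
φ = 5.9925 - 2.722 = 3.27 eV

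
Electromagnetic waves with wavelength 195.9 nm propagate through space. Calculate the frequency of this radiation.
1.5303e+15 Hz

Using the wave equation: c = fλ

Solving for frequency:
f = c/λ = (3×10⁸ m/s) / (195.9×10⁻⁹ m)
f = 1.5303e+15 Hz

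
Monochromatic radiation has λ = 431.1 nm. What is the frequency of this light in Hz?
6.9541e+14 Hz

Using the wave equation: c = fλ

Solving for frequency:
f = c/λ = (3×10⁸ m/s) / (431.1×10⁻⁹ m)
f = 6.9541e+14 Hz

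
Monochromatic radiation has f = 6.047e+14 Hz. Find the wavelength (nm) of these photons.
495.77 nm

Using the wave equation: c = fλ

Solving for wavelength:
λ = c/f = (3×10⁸ m/s) / (6.047e+14 Hz)
λ = 495.77 nm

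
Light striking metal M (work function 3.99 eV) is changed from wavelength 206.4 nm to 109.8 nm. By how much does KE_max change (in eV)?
5.2848 eV

Using Einstein's equation: KE_max = hc/λ - φ

For λ₁ = 206.4 nm:
KE₁ = hc/λ₁ - φ = 6.0070 - 3.99 = 2.0170 eV

For λ₂ = 109.8 nm:
KE₂ = hc/λ₂ - φ = 11.2918 - 3.99 = 7.3018 eV

Change in KE:
ΔKE = KE₂ - KE₁ = 7.3018 - 2.0170 = 5.2848 eV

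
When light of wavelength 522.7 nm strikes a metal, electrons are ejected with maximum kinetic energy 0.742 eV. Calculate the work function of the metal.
1.63 eV

From Einstein's photoelectric equation: KE_max = hf - φ = hc/λ - φ

Rearranging for φ:
φ = hc/λ - KE_max

Calculate photon energy:
E_photon = hc/λ = 2.3720 eV

Therefore:
φ = 2.3720 - 0.742 = 1.63 eV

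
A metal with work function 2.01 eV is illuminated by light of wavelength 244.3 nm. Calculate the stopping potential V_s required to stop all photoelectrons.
3.0651 V

The stopping potential V_s satisfies: eV_s = KE_max

First, find KE_max using Einstein's equation:
E_photon = hc/λ = 5.0751 eV
KE_max = E_photon - φ = 5.0751 - 2.01 = 3.0651 eV

Since eV_s = KE_max:
V_s = KE_max/e = 3.0651 V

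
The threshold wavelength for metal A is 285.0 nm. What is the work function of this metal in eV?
4.35 eV

At the threshold wavelength, photon energy equals work function:
φ = hc/λ₀

Calculating:
φ = (6.626×10⁻³⁴ J·s)(3×10⁸ m/s) / (285.0×10⁻⁹ m)
φ = 4.35 eV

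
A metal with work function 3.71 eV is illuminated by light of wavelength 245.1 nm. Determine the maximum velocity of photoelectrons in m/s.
6.8874e+05 m/s

First, find the maximum kinetic energy:
E_photon = hc/λ = 5.0585 eV
KE_max = E_photon - φ = 5.0585 - 3.71 = 1.3485 eV

Convert to Joules: KE_max = 1.3485 × 1.602×10⁻¹⁹ J = 2.1606e-19 J

Then use KE = ½mv² to find velocity:
v = √(2·KE/m) = √(2 × 2.1606e-19 J / 9.109e-31 kg)
v = 6.8874e+05 m/s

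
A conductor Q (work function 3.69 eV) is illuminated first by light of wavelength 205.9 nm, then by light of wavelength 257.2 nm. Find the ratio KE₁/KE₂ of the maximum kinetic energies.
2.0624

Using Einstein's equation: KE_max = hc/λ - φ

For λ₁ = 205.9 nm:
E₁ = hc/λ₁ = 6.0216 eV
KE₁ = E₁ - φ = 6.0216 - 3.69 = 2.3316 eV

For λ₂ = 257.2 nm:
E₂ = hc/λ₂ = 4.8205 eV
KE₂ = E₂ - φ = 4.8205 - 3.69 = 1.1305 eV

Ratio: KE₁/KE₂ = 2.3316/1.1305 = 2.0624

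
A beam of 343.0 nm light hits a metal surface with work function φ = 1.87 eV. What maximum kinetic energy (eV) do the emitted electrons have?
1.7447 eV

Using Einstein's photoelectric equation: KE_max = hf - φ = hc/λ - φ

First, calculate the photon energy:
E_photon = hc/λ = (6.626×10⁻³⁴ J·s)(3×10⁸ m/s) / (343.0×10⁻⁹ m)
E_photon = 3.6147 eV

Then, the maximum kinetic energy:
KE_max = E_photon - φ = 3.6147 eV - 1.87 eV = 1.7447 eV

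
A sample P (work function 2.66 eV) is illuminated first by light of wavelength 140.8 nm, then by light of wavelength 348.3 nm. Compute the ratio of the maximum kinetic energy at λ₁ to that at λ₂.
6.8309

Using Einstein's equation: KE_max = hc/λ - φ

For λ₁ = 140.8 nm:
E₁ = hc/λ₁ = 8.8057 eV
KE₁ = E₁ - φ = 8.8057 - 2.66 = 6.1457 eV

For λ₂ = 348.3 nm:
E₂ = hc/λ₂ = 3.5597 eV
KE₂ = E₂ - φ = 3.5597 - 2.66 = 0.8997 eV

Ratio: KE₁/KE₂ = 6.1457/0.8997 = 6.8309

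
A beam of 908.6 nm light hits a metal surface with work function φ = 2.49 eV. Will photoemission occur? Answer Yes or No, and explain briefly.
No

For photoemission, the photon energy must exceed the work function.

Photon energy: E = hc/λ = 1.3646 eV
Work function: φ = 2.49 eV

Since E_photon (1.3646 eV) < φ (2.49 eV), photoemission will NOT occur.
The threshold wavelength is λ₀ = hc/φ = 497.9 nm.
Since 908.6 nm > 497.9 nm, the photons lack sufficient energy.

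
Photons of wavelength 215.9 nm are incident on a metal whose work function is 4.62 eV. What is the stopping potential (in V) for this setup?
1.1227 V

The stopping potential V_s satisfies: eV_s = KE_max

First, find KE_max using Einstein's equation:
E_photon = hc/λ = 5.7427 eV
KE_max = E_photon - φ = 5.7427 - 4.62 = 1.1227 eV

Since eV_s = KE_max:
V_s = KE_max/e = 1.1227 V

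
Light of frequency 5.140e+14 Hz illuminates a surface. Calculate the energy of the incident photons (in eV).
2.1257 eV

Using E = hf:

E = hf = (6.626×10⁻³⁴ J·s)(5.140e+14 Hz)
E = 2.1257 eV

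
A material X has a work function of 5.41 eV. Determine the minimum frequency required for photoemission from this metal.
1.3081e+15 Hz

The threshold frequency is when the photon energy equals the work function:
hf₀ = φ

Solving for f₀:
f₀ = φ/h = (5.41 eV × 1.602×10⁻¹⁹ J/eV) / (6.626×10⁻³⁴ J·s)
f₀ = 1.3081e+15 Hz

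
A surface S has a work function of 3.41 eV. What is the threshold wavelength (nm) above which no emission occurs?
363.59 nm

The threshold wavelength is when the photon energy equals the work function:
hc/λ₀ = φ

Solving for λ₀:
λ₀ = hc/φ = (6.626×10⁻³⁴ J·s)(3×10⁸ m/s) / (3.41 eV × 1.602×10⁻¹⁹ J/eV)
λ₀ = 363.59 nm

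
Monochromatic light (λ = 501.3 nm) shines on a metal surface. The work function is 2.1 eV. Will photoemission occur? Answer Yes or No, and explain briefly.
Yes

For photoemission, the photon energy must exceed the work function.

Photon energy: E = hc/λ = 2.4733 eV
Work function: φ = 2.1 eV

Since E_photon (2.4733 eV) > φ (2.1 eV), photoemission WILL occur.
The threshold wavelength is λ₀ = hc/φ = 590.4 nm.
Since 501.3 nm < 590.4 nm, the light has sufficient energy.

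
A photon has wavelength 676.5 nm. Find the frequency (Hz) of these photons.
4.4315e+14 Hz

Using the wave equation: c = fλ

Solving for frequency:
f = c/λ = (3×10⁸ m/s) / (676.5×10⁻⁹ m)
f = 4.4315e+14 Hz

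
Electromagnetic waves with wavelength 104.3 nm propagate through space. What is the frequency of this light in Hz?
2.8743e+15 Hz

Using the wave equation: c = fλ

Solving for frequency:
f = c/λ = (3×10⁸ m/s) / (104.3×10⁻⁹ m)
f = 2.8743e+15 Hz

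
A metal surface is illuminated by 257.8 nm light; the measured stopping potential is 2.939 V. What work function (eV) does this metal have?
1.87 eV

The stopping potential gives the maximum kinetic energy: KE_max = eV_s = 2.939 eV

From Einstein's photoelectric equation: KE_max = hc/λ - φ
Rearranging: φ = hc/λ - KE_max

Calculate photon energy:
E_photon = hc/λ = (6.626×10⁻³⁴ J·s)(3×10⁸ m/s) / (257.8×10⁻⁹ m) = 4.8093 eV

Therefore:
φ = 4.8093 - 2.939 = 1.87 eV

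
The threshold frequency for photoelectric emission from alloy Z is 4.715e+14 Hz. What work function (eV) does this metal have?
1.95 eV

At the threshold frequency, photon energy equals work function:
φ = hf₀

Calculating:
φ = (6.626×10⁻³⁴ J·s)(4.715e+14 Hz)
φ = 1.95 eV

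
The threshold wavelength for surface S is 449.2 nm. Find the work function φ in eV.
2.76 eV

At the threshold wavelength, photon energy equals work function:
φ = hc/λ₀

Calculating:
φ = (6.626×10⁻³⁴ J·s)(3×10⁸ m/s) / (449.2×10⁻⁹ m)
φ = 2.76 eV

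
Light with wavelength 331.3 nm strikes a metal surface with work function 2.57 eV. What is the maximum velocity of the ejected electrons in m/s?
6.4218e+05 m/s

First, find the maximum kinetic energy:
E_photon = hc/λ = 3.7424 eV
KE_max = E_photon - φ = 3.7424 - 2.57 = 1.1724 eV

Convert to Joules: KE_max = 1.1724 × 1.602×10⁻¹⁹ J = 1.8783e-19 J

Then use KE = ½mv² to find velocity:
v = √(2·KE/m) = √(2 × 1.8783e-19 J / 9.109e-31 kg)
v = 6.4218e+05 m/s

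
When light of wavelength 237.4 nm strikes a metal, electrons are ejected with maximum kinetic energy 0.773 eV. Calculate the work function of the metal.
4.45 eV

From Einstein's photoelectric equation: KE_max = hf - φ = hc/λ - φ

Rearranging for φ:
φ = hc/λ - KE_max

Calculate photon energy:
E_photon = hc/λ = 5.2226 eV

Therefore:
φ = 5.2226 - 0.773 = 4.45 eV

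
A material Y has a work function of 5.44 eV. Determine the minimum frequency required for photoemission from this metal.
1.3154e+15 Hz

The threshold frequency is when the photon energy equals the work function:
hf₀ = φ

Solving for f₀:
f₀ = φ/h = (5.44 eV × 1.602×10⁻¹⁹ J/eV) / (6.626×10⁻³⁴ J·s)
f₀ = 1.3154e+15 Hz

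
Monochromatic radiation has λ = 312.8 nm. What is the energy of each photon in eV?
3.9637 eV

Using E = hf = hc/λ:

E = hc/λ = (6.626×10⁻³⁴ J·s)(3×10⁸ m/s) / (312.8×10⁻⁹ m)
E = 3.9637 eV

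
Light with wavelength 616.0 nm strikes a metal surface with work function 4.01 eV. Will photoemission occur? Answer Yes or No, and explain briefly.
No

For photoemission, the photon energy must exceed the work function.

Photon energy: E = hc/λ = 2.0127 eV
Work function: φ = 4.01 eV

Since E_photon (2.0127 eV) < φ (4.01 eV), photoemission will NOT occur.
The threshold wavelength is λ₀ = hc/φ = 309.2 nm.
Since 616.0 nm > 309.2 nm, the photons lack sufficient energy.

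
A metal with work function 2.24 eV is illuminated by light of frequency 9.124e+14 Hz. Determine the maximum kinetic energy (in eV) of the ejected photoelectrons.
1.5334 eV

Using Einstein's photoelectric equation: KE_max = hf - φ

First, calculate the photon energy:
E_photon = hf = (6.626×10⁻³⁴ J·s)(9.124e+14 Hz)
E_photon = 3.7734 eV

Then, the maximum kinetic energy:
KE_max = E_photon - φ = 3.7734 eV - 2.24 eV = 1.5334 eV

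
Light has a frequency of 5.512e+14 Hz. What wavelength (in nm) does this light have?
543.89 nm

Using the wave equation: c = fλ

Solving for wavelength:
λ = c/f = (3×10⁸ m/s) / (5.512e+14 Hz)
λ = 543.89 nm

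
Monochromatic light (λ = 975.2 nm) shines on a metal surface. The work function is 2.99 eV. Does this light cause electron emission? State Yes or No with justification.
No

For photoemission, the photon energy must exceed the work function.

Photon energy: E = hc/λ = 1.2714 eV
Work function: φ = 2.99 eV

Since E_photon (1.2714 eV) < φ (2.99 eV), photoemission will NOT occur.
The threshold wavelength is λ₀ = hc/φ = 414.7 nm.
Since 975.2 nm > 414.7 nm, the photons lack sufficient energy.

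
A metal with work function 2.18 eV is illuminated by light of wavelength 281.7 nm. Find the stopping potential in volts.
2.2213 V

The stopping potential V_s satisfies: eV_s = KE_max

First, find KE_max using Einstein's equation:
E_photon = hc/λ = 4.4013 eV
KE_max = E_photon - φ = 4.4013 - 2.18 = 2.2213 eV

Since eV_s = KE_max:
V_s = KE_max/e = 2.2213 V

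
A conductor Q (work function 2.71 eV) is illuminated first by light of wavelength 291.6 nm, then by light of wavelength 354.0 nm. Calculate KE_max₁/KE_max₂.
1.9459

Using Einstein's equation: KE_max = hc/λ - φ

For λ₁ = 291.6 nm:
E₁ = hc/λ₁ = 4.2519 eV
KE₁ = E₁ - φ = 4.2519 - 2.71 = 1.5419 eV

For λ₂ = 354.0 nm:
E₂ = hc/λ₂ = 3.5024 eV
KE₂ = E₂ - φ = 3.5024 - 2.71 = 0.7924 eV

Ratio: KE₁/KE₂ = 1.5419/0.7924 = 1.9459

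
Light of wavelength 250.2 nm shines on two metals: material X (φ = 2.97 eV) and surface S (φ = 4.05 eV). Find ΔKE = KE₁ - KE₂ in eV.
1.0800 eV

Using KE_max = hc/λ - φ for each metal:

Photon energy: E = hc/λ = 4.9554 eV

For material X (φ₁ = 2.97 eV):
KE₁ = E - φ₁ = 4.9554 - 2.97 = 1.9854 eV

For surface S (φ₂ = 4.05 eV):
KE₂ = E - φ₂ = 4.9554 - 4.05 = 0.9054 eV

Difference:
ΔKE = KE₁ - KE₂ = 1.9854 - 0.9054 = 1.0800 eV

Note: The difference equals the difference in work functions: 4.05 - 2.97 = 1.08 eV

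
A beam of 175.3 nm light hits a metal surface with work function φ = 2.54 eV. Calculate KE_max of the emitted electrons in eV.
4.5327 eV

Using Einstein's photoelectric equation: KE_max = hf - φ = hc/λ - φ

First, calculate the photon energy:
E_photon = hc/λ = (6.626×10⁻³⁴ J·s)(3×10⁸ m/s) / (175.3×10⁻⁹ m)
E_photon = 7.0727 eV

Then, the maximum kinetic energy:
KE_max = E_photon - φ = 7.0727 eV - 2.54 eV = 4.5327 eV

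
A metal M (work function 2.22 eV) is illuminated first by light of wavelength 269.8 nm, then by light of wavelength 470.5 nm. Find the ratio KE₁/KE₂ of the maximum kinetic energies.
5.7217

Using Einstein's equation: KE_max = hc/λ - φ

For λ₁ = 269.8 nm:
E₁ = hc/λ₁ = 4.5954 eV
KE₁ = E₁ - φ = 4.5954 - 2.22 = 2.3754 eV

For λ₂ = 470.5 nm:
E₂ = hc/λ₂ = 2.6352 eV
KE₂ = E₂ - φ = 2.6352 - 2.22 = 0.4152 eV

Ratio: KE₁/KE₂ = 2.3754/0.4152 = 5.7217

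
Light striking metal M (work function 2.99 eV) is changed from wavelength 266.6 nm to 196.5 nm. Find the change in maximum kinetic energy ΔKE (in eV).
1.6591 eV

Using Einstein's equation: KE_max = hc/λ - φ

For λ₁ = 266.6 nm:
KE₁ = hc/λ₁ - φ = 4.6506 - 2.99 = 1.6606 eV

For λ₂ = 196.5 nm:
KE₂ = hc/λ₂ - φ = 6.3096 - 2.99 = 3.3196 eV

Change in KE:
ΔKE = KE₂ - KE₁ = 3.3196 - 1.6606 = 1.6591 eV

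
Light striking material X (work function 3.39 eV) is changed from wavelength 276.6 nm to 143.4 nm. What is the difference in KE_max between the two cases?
4.1636 eV

Using Einstein's equation: KE_max = hc/λ - φ

For λ₁ = 276.6 nm:
KE₁ = hc/λ₁ - φ = 4.4824 - 3.39 = 1.0924 eV

For λ₂ = 143.4 nm:
KE₂ = hc/λ₂ - φ = 8.6460 - 3.39 = 5.2560 eV

Change in KE:
ΔKE = KE₂ - KE₁ = 5.2560 - 1.0924 = 4.1636 eV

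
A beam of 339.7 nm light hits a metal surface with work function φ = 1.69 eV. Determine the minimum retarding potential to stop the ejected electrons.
1.9598 V

The stopping potential V_s satisfies: eV_s = KE_max

First, find KE_max using Einstein's equation:
E_photon = hc/λ = 3.6498 eV
KE_max = E_photon - φ = 3.6498 - 1.69 = 1.9598 eV

Since eV_s = KE_max:
V_s = KE_max/e = 1.9598 V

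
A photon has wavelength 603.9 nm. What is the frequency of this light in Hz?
4.9643e+14 Hz

Using the wave equation: c = fλ

Solving for frequency:
f = c/λ = (3×10⁸ m/s) / (603.9×10⁻⁹ m)
f = 4.9643e+14 Hz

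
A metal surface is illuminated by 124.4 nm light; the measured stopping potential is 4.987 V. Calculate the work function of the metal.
4.98 eV

The stopping potential gives the maximum kinetic energy: KE_max = eV_s = 4.987 eV

From Einstein's photoelectric equation: KE_max = hc/λ - φ
Rearranging: φ = hc/λ - KE_max

Calculate photon energy:
E_photon = hc/λ = (6.626×10⁻³⁴ J·s)(3×10⁸ m/s) / (124.4×10⁻⁹ m) = 9.9666 eV

Therefore:
φ = 9.9666 - 4.987 = 4.98 eV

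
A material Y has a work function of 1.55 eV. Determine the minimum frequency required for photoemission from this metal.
3.7479e+14 Hz

The threshold frequency is when the photon energy equals the work function:
hf₀ = φ

Solving for f₀:
f₀ = φ/h = (1.55 eV × 1.602×10⁻¹⁹ J/eV) / (6.626×10⁻³⁴ J·s)
f₀ = 3.7479e+14 Hz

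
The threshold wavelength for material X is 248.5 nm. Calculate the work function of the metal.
4.99 eV

At the threshold wavelength, photon energy equals work function:
φ = hc/λ₀

Calculating:
φ = (6.626×10⁻³⁴ J·s)(3×10⁸ m/s) / (248.5×10⁻⁹ m)
φ = 4.99 eV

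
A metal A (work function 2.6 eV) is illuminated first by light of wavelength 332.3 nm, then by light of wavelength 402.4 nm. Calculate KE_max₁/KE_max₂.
2.3510

Using Einstein's equation: KE_max = hc/λ - φ

For λ₁ = 332.3 nm:
E₁ = hc/λ₁ = 3.7311 eV
KE₁ = E₁ - φ = 3.7311 - 2.6 = 1.1311 eV

For λ₂ = 402.4 nm:
E₂ = hc/λ₂ = 3.0811 eV
KE₂ = E₂ - φ = 3.0811 - 2.6 = 0.4811 eV

Ratio: KE₁/KE₂ = 1.1311/0.4811 = 2.3510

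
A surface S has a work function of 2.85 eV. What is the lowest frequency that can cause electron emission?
6.8913e+14 Hz

The threshold frequency is when the photon energy equals the work function:
hf₀ = φ

Solving for f₀:
f₀ = φ/h = (2.85 eV × 1.602×10⁻¹⁹ J/eV) / (6.626×10⁻³⁴ J·s)
f₀ = 6.8913e+14 Hz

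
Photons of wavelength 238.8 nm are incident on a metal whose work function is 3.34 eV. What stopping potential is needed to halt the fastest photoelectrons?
1.8520 V

The stopping potential V_s satisfies: eV_s = KE_max

First, find KE_max using Einstein's equation:
E_photon = hc/λ = 5.1920 eV
KE_max = E_photon - φ = 5.1920 - 3.34 = 1.8520 eV

Since eV_s = KE_max:
V_s = KE_max/e = 1.8520 V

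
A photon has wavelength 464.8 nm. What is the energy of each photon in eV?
2.6675 eV

Using E = hf = hc/λ:

E = hc/λ = (6.626×10⁻³⁴ J·s)(3×10⁸ m/s) / (464.8×10⁻⁹ m)
E = 2.6675 eV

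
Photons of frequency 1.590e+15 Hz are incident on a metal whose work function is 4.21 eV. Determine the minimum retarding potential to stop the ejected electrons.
2.3657 V

The stopping potential V_s satisfies: eV_s = KE_max

First, find KE_max using Einstein's equation:
E_photon = hf = (6.626×10⁻³⁴ J·s)(1.590e+15 Hz) = 6.5757 eV
KE_max = E_photon - φ = 6.5757 - 4.21 = 2.3657 eV

Since eV_s = KE_max:
V_s = KE_max/e = 2.3657 V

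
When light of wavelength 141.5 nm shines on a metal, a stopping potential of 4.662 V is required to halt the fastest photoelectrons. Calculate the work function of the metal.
4.10 eV

The stopping potential gives the maximum kinetic energy: KE_max = eV_s = 4.662 eV

From Einstein's photoelectric equation: KE_max = hc/λ - φ
Rearranging: φ = hc/λ - KE_max

Calculate photon energy:
E_photon = hc/λ = (6.626×10⁻³⁴ J·s)(3×10⁸ m/s) / (141.5×10⁻⁹ m) = 8.7621 eV

Therefore:
φ = 8.7621 - 4.662 = 4.10 eV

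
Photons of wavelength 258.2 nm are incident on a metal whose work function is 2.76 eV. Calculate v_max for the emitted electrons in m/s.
8.4750e+05 m/s

First, find the maximum kinetic energy:
E_photon = hc/λ = 4.8019 eV
KE_max = E_photon - φ = 4.8019 - 2.76 = 2.0419 eV

Convert to Joules: KE_max = 2.0419 × 1.602×10⁻¹⁹ J = 3.2714e-19 J

Then use KE = ½mv² to find velocity:
v = √(2·KE/m) = √(2 × 3.2714e-19 J / 9.109e-31 kg)
v = 8.4750e+05 m/s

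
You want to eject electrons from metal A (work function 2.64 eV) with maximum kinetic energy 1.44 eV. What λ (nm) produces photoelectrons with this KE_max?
303.88 nm

From Einstein's equation: KE_max = hc/λ - φ

Rearranging for λ:
hc/λ = KE_max + φ
λ = hc/(KE_max + φ)

Required photon energy:
E_photon = KE_max + φ = 1.44 + 2.64 = 4.08 eV

Required wavelength:
λ = hc/E_photon = (6.626×10⁻³⁴)(3×10⁸) / (4.08 × 1.602×10⁻¹⁹)
λ = 303.88 nm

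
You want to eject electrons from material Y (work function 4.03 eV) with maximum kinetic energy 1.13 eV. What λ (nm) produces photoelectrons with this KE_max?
240.28 nm

From Einstein's equation: KE_max = hc/λ - φ

Rearranging for λ:
hc/λ = KE_max + φ
λ = hc/(KE_max + φ)

Required photon energy:
E_photon = KE_max + φ = 1.13 + 4.03 = 5.16 eV

Required wavelength:
λ = hc/E_photon = (6.626×10⁻³⁴)(3×10⁸) / (5.16 × 1.602×10⁻¹⁹)
λ = 240.28 nm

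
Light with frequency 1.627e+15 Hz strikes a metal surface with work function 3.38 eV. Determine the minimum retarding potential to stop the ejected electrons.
3.3487 V

The stopping potential V_s satisfies: eV_s = KE_max

First, find KE_max using Einstein's equation:
E_photon = hf = (6.626×10⁻³⁴ J·s)(1.627e+15 Hz) = 6.7287 eV
KE_max = E_photon - φ = 6.7287 - 3.38 = 3.3487 eV

Since eV_s = KE_max:
V_s = KE_max/e = 3.3487 V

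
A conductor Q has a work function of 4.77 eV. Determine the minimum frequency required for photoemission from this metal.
1.1534e+15 Hz

The threshold frequency is when the photon energy equals the work function:
hf₀ = φ

Solving for f₀:
f₀ = φ/h = (4.77 eV × 1.602×10⁻¹⁹ J/eV) / (6.626×10⁻³⁴ J·s)
f₀ = 1.1534e+15 Hz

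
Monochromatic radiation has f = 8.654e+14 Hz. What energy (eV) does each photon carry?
3.5790 eV

Using E = hf:

E = hf = (6.626×10⁻³⁴ J·s)(8.654e+14 Hz)
E = 3.5790 eV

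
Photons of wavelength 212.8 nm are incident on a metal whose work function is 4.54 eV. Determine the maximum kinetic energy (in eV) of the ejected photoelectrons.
1.2863 eV

Using Einstein's photoelectric equation: KE_max = hf - φ = hc/λ - φ

First, calculate the photon energy:
E_photon = hc/λ = (6.626×10⁻³⁴ J·s)(3×10⁸ m/s) / (212.8×10⁻⁹ m)
E_photon = 5.8263 eV

Then, the maximum kinetic energy:
KE_max = E_photon - φ = 5.8263 eV - 4.54 eV = 1.2863 eV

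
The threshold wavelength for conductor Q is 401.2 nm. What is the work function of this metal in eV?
3.09 eV

At the threshold wavelength, photon energy equals work function:
φ = hc/λ₀

Calculating:
φ = (6.626×10⁻³⁴ J·s)(3×10⁸ m/s) / (401.2×10⁻⁹ m)
φ = 3.09 eV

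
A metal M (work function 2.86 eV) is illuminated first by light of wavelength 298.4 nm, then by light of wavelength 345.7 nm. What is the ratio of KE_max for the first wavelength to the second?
1.7826

Using Einstein's equation: KE_max = hc/λ - φ

For λ₁ = 298.4 nm:
E₁ = hc/λ₁ = 4.1550 eV
KE₁ = E₁ - φ = 4.1550 - 2.86 = 1.2950 eV

For λ₂ = 345.7 nm:
E₂ = hc/λ₂ = 3.5865 eV
KE₂ = E₂ - φ = 3.5865 - 2.86 = 0.7265 eV

Ratio: KE₁/KE₂ = 1.2950/0.7265 = 1.7826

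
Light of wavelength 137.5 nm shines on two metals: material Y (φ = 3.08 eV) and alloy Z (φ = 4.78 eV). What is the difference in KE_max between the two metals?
1.7000 eV

Using KE_max = hc/λ - φ for each metal:

Photon energy: E = hc/λ = 9.0170 eV

For material Y (φ₁ = 3.08 eV):
KE₁ = E - φ₁ = 9.0170 - 3.08 = 5.9370 eV

For alloy Z (φ₂ = 4.78 eV):
KE₂ = E - φ₂ = 9.0170 - 4.78 = 4.2370 eV

Difference:
ΔKE = KE₁ - KE₂ = 5.9370 - 4.2370 = 1.7000 eV

Note: The difference equals the difference in work functions: 4.78 - 3.08 = 1.70 eV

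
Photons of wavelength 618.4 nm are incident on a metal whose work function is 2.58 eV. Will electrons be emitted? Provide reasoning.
No

For photoemission, the photon energy must exceed the work function.

Photon energy: E = hc/λ = 2.0049 eV
Work function: φ = 2.58 eV

Since E_photon (2.0049 eV) < φ (2.58 eV), photoemission will NOT occur.
The threshold wavelength is λ₀ = hc/φ = 480.6 nm.
Since 618.4 nm > 480.6 nm, the photons lack sufficient energy.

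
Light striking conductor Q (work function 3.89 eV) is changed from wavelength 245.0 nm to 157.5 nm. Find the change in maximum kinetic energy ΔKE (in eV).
2.8114 eV

Using Einstein's equation: KE_max = hc/λ - φ

For λ₁ = 245.0 nm:
KE₁ = hc/λ₁ - φ = 5.0606 - 3.89 = 1.1706 eV

For λ₂ = 157.5 nm:
KE₂ = hc/λ₂ - φ = 7.8720 - 3.89 = 3.9820 eV

Change in KE:
ΔKE = KE₂ - KE₁ = 3.9820 - 1.1706 = 2.8114 eV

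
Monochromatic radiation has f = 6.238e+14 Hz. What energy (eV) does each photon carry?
2.5798 eV

Using E = hf:

E = hf = (6.626×10⁻³⁴ J·s)(6.238e+14 Hz)
E = 2.5798 eV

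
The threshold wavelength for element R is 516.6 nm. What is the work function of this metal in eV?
2.40 eV

At the threshold wavelength, photon energy equals work function:
φ = hc/λ₀

Calculating:
φ = (6.626×10⁻³⁴ J·s)(3×10⁸ m/s) / (516.6×10⁻⁹ m)
φ = 2.40 eV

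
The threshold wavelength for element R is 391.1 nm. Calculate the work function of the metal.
3.17 eV

At the threshold wavelength, photon energy equals work function:
φ = hc/λ₀

Calculating:
φ = (6.626×10⁻³⁴ J·s)(3×10⁸ m/s) / (391.1×10⁻⁹ m)
φ = 3.17 eV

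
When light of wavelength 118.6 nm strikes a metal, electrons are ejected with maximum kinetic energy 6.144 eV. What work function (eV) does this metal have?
4.31 eV

From Einstein's photoelectric equation: KE_max = hf - φ = hc/λ - φ

Rearranging for φ:
φ = hc/λ - KE_max

Calculate photon energy:
E_photon = hc/λ = 10.4540 eV

Therefore:
φ = 10.4540 - 6.144 = 4.31 eV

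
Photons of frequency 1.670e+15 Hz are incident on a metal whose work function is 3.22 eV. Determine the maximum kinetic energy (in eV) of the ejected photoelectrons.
3.6866 eV

Using Einstein's photoelectric equation: KE_max = hf - φ

First, calculate the photon energy:
E_photon = hf = (6.626×10⁻³⁴ J·s)(1.670e+15 Hz)
E_photon = 6.9066 eV

Then, the maximum kinetic energy:
KE_max = E_photon - φ = 6.9066 eV - 3.22 eV = 3.6866 eV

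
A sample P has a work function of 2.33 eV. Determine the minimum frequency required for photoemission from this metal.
5.6339e+14 Hz

The threshold frequency is when the photon energy equals the work function:
hf₀ = φ

Solving for f₀:
f₀ = φ/h = (2.33 eV × 1.602×10⁻¹⁹ J/eV) / (6.626×10⁻³⁴ J·s)
f₀ = 5.6339e+14 Hz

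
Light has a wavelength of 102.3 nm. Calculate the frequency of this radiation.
2.9305e+15 Hz

Using the wave equation: c = fλ

Solving for frequency:
f = c/λ = (3×10⁸ m/s) / (102.3×10⁻⁹ m)
f = 2.9305e+15 Hz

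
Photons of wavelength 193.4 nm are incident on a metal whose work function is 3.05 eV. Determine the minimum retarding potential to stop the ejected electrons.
3.3608 V

The stopping potential V_s satisfies: eV_s = KE_max

First, find KE_max using Einstein's equation:
E_photon = hc/λ = 6.4108 eV
KE_max = E_photon - φ = 6.4108 - 3.05 = 3.3608 eV

Since eV_s = KE_max:
V_s = KE_max/e = 3.3608 V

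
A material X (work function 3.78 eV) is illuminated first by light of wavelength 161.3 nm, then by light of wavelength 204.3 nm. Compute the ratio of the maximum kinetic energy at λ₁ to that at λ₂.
1.7069

Using Einstein's equation: KE_max = hc/λ - φ

For λ₁ = 161.3 nm:
E₁ = hc/λ₁ = 7.6866 eV
KE₁ = E₁ - φ = 7.6866 - 3.78 = 3.9066 eV

For λ₂ = 204.3 nm:
E₂ = hc/λ₂ = 6.0687 eV
KE₂ = E₂ - φ = 6.0687 - 3.78 = 2.2887 eV

Ratio: KE₁/KE₂ = 3.9066/2.2887 = 1.7069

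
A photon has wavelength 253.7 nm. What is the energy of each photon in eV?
4.8870 eV

Using E = hf = hc/λ:

E = hc/λ = (6.626×10⁻³⁴ J·s)(3×10⁸ m/s) / (253.7×10⁻⁹ m)
E = 4.8870 eV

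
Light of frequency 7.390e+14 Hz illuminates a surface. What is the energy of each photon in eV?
3.0563 eV

Using E = hf:

E = hf = (6.626×10⁻³⁴ J·s)(7.390e+14 Hz)
E = 3.0563 eV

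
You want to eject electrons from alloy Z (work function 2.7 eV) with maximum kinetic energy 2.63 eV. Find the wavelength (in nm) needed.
232.62 nm

From Einstein's equation: KE_max = hc/λ - φ

Rearranging for λ:
hc/λ = KE_max + φ
λ = hc/(KE_max + φ)

Required photon energy:
E_photon = KE_max + φ = 2.63 + 2.7 = 5.33 eV

Required wavelength:
λ = hc/E_photon = (6.626×10⁻³⁴)(3×10⁸) / (5.33 × 1.602×10⁻¹⁹)
λ = 232.62 nm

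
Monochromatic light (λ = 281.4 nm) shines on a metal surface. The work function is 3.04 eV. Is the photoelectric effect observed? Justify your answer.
Yes

For photoemission, the photon energy must exceed the work function.

Photon energy: E = hc/λ = 4.4060 eV
Work function: φ = 3.04 eV

Since E_photon (4.4060 eV) > φ (3.04 eV), photoemission WILL occur.
The threshold wavelength is λ₀ = hc/φ = 407.8 nm.
Since 281.4 nm < 407.8 nm, the light has sufficient energy.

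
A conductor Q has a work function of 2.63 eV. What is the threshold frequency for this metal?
6.3593e+14 Hz

The threshold frequency is when the photon energy equals the work function:
hf₀ = φ

Solving for f₀:
f₀ = φ/h = (2.63 eV × 1.602×10⁻¹⁹ J/eV) / (6.626×10⁻³⁴ J·s)
f₀ = 6.3593e+14 Hz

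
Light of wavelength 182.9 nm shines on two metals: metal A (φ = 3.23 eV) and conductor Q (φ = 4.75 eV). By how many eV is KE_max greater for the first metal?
1.5200 eV

Using KE_max = hc/λ - φ for each metal:

Photon energy: E = hc/λ = 6.7788 eV

For metal A (φ₁ = 3.23 eV):
KE₁ = E - φ₁ = 6.7788 - 3.23 = 3.5488 eV

For conductor Q (φ₂ = 4.75 eV):
KE₂ = E - φ₂ = 6.7788 - 4.75 = 2.0288 eV

Difference:
ΔKE = KE₁ - KE₂ = 3.5488 - 2.0288 = 1.5200 eV

Note: The difference equals the difference in work functions: 4.75 - 3.23 = 1.52 eV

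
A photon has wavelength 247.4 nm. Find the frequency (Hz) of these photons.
1.2118e+15 Hz

Using the wave equation: c = fλ

Solving for frequency:
f = c/λ = (3×10⁸ m/s) / (247.4×10⁻⁹ m)
f = 1.2118e+15 Hz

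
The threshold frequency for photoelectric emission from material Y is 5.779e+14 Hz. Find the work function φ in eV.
2.39 eV

At the threshold frequency, photon energy equals work function:
φ = hf₀

Calculating:
φ = (6.626×10⁻³⁴ J·s)(5.779e+14 Hz)
φ = 2.39 eV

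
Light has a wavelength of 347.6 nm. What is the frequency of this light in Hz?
8.6246e+14 Hz

Using the wave equation: c = fλ

Solving for frequency:
f = c/λ = (3×10⁸ m/s) / (347.6×10⁻⁹ m)
f = 8.6246e+14 Hz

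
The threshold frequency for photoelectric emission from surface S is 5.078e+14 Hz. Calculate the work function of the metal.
2.10 eV

At the threshold frequency, photon energy equals work function:
φ = hf₀

Calculating:
φ = (6.626×10⁻³⁴ J·s)(5.078e+14 Hz)
φ = 2.10 eV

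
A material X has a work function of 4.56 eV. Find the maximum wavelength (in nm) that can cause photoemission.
271.90 nm

The threshold wavelength is when the photon energy equals the work function:
hc/λ₀ = φ

Solving for λ₀:
λ₀ = hc/φ = (6.626×10⁻³⁴ J·s)(3×10⁸ m/s) / (4.56 eV × 1.602×10⁻¹⁹ J/eV)
λ₀ = 271.90 nm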